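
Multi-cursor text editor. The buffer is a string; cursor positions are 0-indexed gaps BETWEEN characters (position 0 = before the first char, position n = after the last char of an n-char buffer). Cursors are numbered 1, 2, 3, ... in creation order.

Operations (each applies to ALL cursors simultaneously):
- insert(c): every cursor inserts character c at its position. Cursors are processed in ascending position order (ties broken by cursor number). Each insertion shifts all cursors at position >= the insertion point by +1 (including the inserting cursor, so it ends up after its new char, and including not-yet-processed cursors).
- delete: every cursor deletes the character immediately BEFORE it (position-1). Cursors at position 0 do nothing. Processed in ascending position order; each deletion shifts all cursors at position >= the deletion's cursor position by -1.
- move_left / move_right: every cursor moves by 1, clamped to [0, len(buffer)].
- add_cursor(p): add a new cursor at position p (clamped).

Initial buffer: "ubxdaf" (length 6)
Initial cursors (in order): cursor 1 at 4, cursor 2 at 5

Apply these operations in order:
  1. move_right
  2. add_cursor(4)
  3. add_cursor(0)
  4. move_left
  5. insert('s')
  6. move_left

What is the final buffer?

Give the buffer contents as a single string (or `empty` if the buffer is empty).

Answer: subxsdsasf

Derivation:
After op 1 (move_right): buffer="ubxdaf" (len 6), cursors c1@5 c2@6, authorship ......
After op 2 (add_cursor(4)): buffer="ubxdaf" (len 6), cursors c3@4 c1@5 c2@6, authorship ......
After op 3 (add_cursor(0)): buffer="ubxdaf" (len 6), cursors c4@0 c3@4 c1@5 c2@6, authorship ......
After op 4 (move_left): buffer="ubxdaf" (len 6), cursors c4@0 c3@3 c1@4 c2@5, authorship ......
After op 5 (insert('s')): buffer="subxsdsasf" (len 10), cursors c4@1 c3@5 c1@7 c2@9, authorship 4...3.1.2.
After op 6 (move_left): buffer="subxsdsasf" (len 10), cursors c4@0 c3@4 c1@6 c2@8, authorship 4...3.1.2.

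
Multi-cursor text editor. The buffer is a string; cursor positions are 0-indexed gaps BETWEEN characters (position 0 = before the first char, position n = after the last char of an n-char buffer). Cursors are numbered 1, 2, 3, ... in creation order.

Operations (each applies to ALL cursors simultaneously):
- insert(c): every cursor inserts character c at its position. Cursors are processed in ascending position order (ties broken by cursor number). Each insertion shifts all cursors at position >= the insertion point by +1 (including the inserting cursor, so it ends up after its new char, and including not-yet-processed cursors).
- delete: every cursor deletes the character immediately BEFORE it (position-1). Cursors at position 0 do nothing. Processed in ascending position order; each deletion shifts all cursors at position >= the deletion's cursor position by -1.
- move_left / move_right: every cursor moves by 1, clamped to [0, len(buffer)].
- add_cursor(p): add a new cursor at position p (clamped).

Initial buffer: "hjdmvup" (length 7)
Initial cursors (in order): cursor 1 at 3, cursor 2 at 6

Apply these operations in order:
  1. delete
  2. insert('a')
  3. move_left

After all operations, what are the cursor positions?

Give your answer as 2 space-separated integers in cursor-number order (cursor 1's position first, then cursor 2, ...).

After op 1 (delete): buffer="hjmvp" (len 5), cursors c1@2 c2@4, authorship .....
After op 2 (insert('a')): buffer="hjamvap" (len 7), cursors c1@3 c2@6, authorship ..1..2.
After op 3 (move_left): buffer="hjamvap" (len 7), cursors c1@2 c2@5, authorship ..1..2.

Answer: 2 5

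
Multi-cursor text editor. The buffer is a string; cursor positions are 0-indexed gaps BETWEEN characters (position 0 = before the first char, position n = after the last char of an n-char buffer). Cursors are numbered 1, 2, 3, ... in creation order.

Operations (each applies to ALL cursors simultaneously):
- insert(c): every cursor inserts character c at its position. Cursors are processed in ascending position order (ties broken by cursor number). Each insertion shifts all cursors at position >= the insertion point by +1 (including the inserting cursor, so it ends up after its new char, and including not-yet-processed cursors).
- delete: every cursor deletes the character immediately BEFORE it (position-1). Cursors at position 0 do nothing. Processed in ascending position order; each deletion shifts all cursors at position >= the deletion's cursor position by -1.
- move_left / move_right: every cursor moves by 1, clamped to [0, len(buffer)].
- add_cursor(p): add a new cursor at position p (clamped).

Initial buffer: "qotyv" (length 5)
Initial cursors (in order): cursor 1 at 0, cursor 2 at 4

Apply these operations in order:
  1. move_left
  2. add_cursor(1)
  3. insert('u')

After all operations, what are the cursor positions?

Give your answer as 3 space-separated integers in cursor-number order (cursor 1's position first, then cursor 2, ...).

After op 1 (move_left): buffer="qotyv" (len 5), cursors c1@0 c2@3, authorship .....
After op 2 (add_cursor(1)): buffer="qotyv" (len 5), cursors c1@0 c3@1 c2@3, authorship .....
After op 3 (insert('u')): buffer="uquotuyv" (len 8), cursors c1@1 c3@3 c2@6, authorship 1.3..2..

Answer: 1 6 3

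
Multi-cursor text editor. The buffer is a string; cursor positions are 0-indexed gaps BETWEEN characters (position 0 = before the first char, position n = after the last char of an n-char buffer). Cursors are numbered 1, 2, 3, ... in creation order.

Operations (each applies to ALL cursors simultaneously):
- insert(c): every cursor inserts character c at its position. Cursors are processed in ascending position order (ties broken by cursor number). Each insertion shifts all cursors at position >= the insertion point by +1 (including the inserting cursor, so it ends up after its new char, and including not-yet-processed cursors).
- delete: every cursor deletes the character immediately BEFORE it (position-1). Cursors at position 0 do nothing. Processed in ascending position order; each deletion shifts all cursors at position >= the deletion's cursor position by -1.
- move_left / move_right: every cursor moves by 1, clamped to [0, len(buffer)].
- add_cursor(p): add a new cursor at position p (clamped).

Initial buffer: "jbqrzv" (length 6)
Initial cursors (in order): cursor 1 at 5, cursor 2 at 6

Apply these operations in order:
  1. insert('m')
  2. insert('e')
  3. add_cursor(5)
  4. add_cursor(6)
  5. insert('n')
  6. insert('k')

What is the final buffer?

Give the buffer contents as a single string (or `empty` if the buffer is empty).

Answer: jbqrznkmnkenkvmenk

Derivation:
After op 1 (insert('m')): buffer="jbqrzmvm" (len 8), cursors c1@6 c2@8, authorship .....1.2
After op 2 (insert('e')): buffer="jbqrzmevme" (len 10), cursors c1@7 c2@10, authorship .....11.22
After op 3 (add_cursor(5)): buffer="jbqrzmevme" (len 10), cursors c3@5 c1@7 c2@10, authorship .....11.22
After op 4 (add_cursor(6)): buffer="jbqrzmevme" (len 10), cursors c3@5 c4@6 c1@7 c2@10, authorship .....11.22
After op 5 (insert('n')): buffer="jbqrznmnenvmen" (len 14), cursors c3@6 c4@8 c1@10 c2@14, authorship .....31411.222
After op 6 (insert('k')): buffer="jbqrznkmnkenkvmenk" (len 18), cursors c3@7 c4@10 c1@13 c2@18, authorship .....33144111.2222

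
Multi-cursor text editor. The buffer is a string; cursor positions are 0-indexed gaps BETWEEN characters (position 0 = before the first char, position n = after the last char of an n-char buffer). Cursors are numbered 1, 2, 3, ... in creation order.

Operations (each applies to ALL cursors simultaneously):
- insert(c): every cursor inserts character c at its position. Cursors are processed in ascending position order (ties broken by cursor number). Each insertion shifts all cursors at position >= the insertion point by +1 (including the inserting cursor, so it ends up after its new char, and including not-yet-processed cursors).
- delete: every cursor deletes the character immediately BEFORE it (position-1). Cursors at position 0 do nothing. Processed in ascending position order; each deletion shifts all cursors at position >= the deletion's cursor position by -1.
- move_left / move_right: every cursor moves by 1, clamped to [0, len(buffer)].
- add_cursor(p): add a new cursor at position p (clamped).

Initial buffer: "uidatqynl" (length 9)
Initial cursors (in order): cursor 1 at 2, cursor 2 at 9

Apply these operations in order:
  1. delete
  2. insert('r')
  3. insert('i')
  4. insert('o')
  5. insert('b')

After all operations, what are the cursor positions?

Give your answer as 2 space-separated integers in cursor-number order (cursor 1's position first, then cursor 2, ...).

After op 1 (delete): buffer="udatqyn" (len 7), cursors c1@1 c2@7, authorship .......
After op 2 (insert('r')): buffer="urdatqynr" (len 9), cursors c1@2 c2@9, authorship .1......2
After op 3 (insert('i')): buffer="uridatqynri" (len 11), cursors c1@3 c2@11, authorship .11......22
After op 4 (insert('o')): buffer="uriodatqynrio" (len 13), cursors c1@4 c2@13, authorship .111......222
After op 5 (insert('b')): buffer="uriobdatqynriob" (len 15), cursors c1@5 c2@15, authorship .1111......2222

Answer: 5 15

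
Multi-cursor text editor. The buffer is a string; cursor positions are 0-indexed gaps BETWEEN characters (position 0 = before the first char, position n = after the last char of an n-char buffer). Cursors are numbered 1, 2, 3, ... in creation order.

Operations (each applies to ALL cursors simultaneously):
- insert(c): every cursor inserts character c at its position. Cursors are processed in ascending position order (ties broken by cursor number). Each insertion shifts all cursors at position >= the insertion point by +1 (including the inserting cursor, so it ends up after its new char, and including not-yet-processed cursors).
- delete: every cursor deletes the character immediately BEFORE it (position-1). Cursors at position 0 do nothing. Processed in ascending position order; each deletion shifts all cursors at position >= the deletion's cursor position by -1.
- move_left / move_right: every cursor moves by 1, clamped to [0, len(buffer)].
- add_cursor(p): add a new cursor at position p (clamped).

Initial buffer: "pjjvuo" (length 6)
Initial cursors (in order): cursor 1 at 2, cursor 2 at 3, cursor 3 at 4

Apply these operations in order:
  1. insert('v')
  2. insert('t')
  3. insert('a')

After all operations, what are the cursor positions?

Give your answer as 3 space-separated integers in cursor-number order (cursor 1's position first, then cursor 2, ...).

After op 1 (insert('v')): buffer="pjvjvvvuo" (len 9), cursors c1@3 c2@5 c3@7, authorship ..1.2.3..
After op 2 (insert('t')): buffer="pjvtjvtvvtuo" (len 12), cursors c1@4 c2@7 c3@10, authorship ..11.22.33..
After op 3 (insert('a')): buffer="pjvtajvtavvtauo" (len 15), cursors c1@5 c2@9 c3@13, authorship ..111.222.333..

Answer: 5 9 13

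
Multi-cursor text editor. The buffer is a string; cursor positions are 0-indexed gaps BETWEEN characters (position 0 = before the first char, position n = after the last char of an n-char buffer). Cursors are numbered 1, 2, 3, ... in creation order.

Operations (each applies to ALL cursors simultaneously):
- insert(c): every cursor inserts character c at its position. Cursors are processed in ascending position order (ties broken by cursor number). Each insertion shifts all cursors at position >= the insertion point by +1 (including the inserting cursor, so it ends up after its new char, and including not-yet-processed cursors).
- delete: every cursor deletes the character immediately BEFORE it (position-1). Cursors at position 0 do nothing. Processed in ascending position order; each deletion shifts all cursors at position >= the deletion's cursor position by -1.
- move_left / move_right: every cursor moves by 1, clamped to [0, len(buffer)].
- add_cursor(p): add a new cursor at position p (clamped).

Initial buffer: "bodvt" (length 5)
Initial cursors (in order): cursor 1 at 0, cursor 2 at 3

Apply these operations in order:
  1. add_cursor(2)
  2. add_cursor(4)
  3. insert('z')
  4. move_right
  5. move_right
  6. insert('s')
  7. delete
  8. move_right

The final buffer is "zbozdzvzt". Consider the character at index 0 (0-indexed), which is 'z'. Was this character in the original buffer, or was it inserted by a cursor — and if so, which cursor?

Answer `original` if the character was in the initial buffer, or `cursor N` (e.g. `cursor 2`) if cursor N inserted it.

After op 1 (add_cursor(2)): buffer="bodvt" (len 5), cursors c1@0 c3@2 c2@3, authorship .....
After op 2 (add_cursor(4)): buffer="bodvt" (len 5), cursors c1@0 c3@2 c2@3 c4@4, authorship .....
After op 3 (insert('z')): buffer="zbozdzvzt" (len 9), cursors c1@1 c3@4 c2@6 c4@8, authorship 1..3.2.4.
After op 4 (move_right): buffer="zbozdzvzt" (len 9), cursors c1@2 c3@5 c2@7 c4@9, authorship 1..3.2.4.
After op 5 (move_right): buffer="zbozdzvzt" (len 9), cursors c1@3 c3@6 c2@8 c4@9, authorship 1..3.2.4.
After op 6 (insert('s')): buffer="zboszdzsvzsts" (len 13), cursors c1@4 c3@8 c2@11 c4@13, authorship 1..13.23.42.4
After op 7 (delete): buffer="zbozdzvzt" (len 9), cursors c1@3 c3@6 c2@8 c4@9, authorship 1..3.2.4.
After op 8 (move_right): buffer="zbozdzvzt" (len 9), cursors c1@4 c3@7 c2@9 c4@9, authorship 1..3.2.4.
Authorship (.=original, N=cursor N): 1 . . 3 . 2 . 4 .
Index 0: author = 1

Answer: cursor 1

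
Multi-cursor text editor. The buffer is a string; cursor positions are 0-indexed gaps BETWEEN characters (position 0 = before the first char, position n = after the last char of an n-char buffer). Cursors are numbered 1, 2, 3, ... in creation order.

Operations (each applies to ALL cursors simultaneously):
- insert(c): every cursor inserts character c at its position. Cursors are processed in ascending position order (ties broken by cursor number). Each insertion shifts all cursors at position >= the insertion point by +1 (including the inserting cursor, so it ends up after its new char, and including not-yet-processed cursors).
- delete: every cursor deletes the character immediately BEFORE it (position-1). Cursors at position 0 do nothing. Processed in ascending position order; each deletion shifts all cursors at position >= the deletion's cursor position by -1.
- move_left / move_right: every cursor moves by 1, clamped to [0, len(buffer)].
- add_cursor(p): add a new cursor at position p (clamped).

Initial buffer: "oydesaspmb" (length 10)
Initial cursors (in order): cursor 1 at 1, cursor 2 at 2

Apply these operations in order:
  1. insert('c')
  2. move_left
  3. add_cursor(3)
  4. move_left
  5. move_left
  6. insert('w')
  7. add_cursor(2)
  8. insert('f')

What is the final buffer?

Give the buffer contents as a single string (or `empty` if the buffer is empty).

After op 1 (insert('c')): buffer="ocycdesaspmb" (len 12), cursors c1@2 c2@4, authorship .1.2........
After op 2 (move_left): buffer="ocycdesaspmb" (len 12), cursors c1@1 c2@3, authorship .1.2........
After op 3 (add_cursor(3)): buffer="ocycdesaspmb" (len 12), cursors c1@1 c2@3 c3@3, authorship .1.2........
After op 4 (move_left): buffer="ocycdesaspmb" (len 12), cursors c1@0 c2@2 c3@2, authorship .1.2........
After op 5 (move_left): buffer="ocycdesaspmb" (len 12), cursors c1@0 c2@1 c3@1, authorship .1.2........
After op 6 (insert('w')): buffer="wowwcycdesaspmb" (len 15), cursors c1@1 c2@4 c3@4, authorship 1.231.2........
After op 7 (add_cursor(2)): buffer="wowwcycdesaspmb" (len 15), cursors c1@1 c4@2 c2@4 c3@4, authorship 1.231.2........
After op 8 (insert('f')): buffer="wfofwwffcycdesaspmb" (len 19), cursors c1@2 c4@4 c2@8 c3@8, authorship 11.423231.2........

Answer: wfofwwffcycdesaspmb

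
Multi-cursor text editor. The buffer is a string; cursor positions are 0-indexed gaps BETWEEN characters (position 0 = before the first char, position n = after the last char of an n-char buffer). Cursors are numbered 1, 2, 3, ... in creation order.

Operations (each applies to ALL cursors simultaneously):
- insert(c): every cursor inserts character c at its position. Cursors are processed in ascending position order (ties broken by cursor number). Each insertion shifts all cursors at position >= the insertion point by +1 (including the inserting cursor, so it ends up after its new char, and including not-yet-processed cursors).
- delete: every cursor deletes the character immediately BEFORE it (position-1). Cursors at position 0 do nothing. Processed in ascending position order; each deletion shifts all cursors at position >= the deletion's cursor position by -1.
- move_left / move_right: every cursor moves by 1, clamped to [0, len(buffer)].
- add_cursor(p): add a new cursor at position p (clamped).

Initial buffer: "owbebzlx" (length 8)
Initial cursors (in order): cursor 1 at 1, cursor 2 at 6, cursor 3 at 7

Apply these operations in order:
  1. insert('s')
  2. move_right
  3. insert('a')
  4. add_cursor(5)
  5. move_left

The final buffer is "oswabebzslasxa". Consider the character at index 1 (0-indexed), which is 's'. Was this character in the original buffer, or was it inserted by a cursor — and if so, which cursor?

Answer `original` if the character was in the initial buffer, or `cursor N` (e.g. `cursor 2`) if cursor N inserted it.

After op 1 (insert('s')): buffer="oswbebzslsx" (len 11), cursors c1@2 c2@8 c3@10, authorship .1.....2.3.
After op 2 (move_right): buffer="oswbebzslsx" (len 11), cursors c1@3 c2@9 c3@11, authorship .1.....2.3.
After op 3 (insert('a')): buffer="oswabebzslasxa" (len 14), cursors c1@4 c2@11 c3@14, authorship .1.1....2.23.3
After op 4 (add_cursor(5)): buffer="oswabebzslasxa" (len 14), cursors c1@4 c4@5 c2@11 c3@14, authorship .1.1....2.23.3
After op 5 (move_left): buffer="oswabebzslasxa" (len 14), cursors c1@3 c4@4 c2@10 c3@13, authorship .1.1....2.23.3
Authorship (.=original, N=cursor N): . 1 . 1 . . . . 2 . 2 3 . 3
Index 1: author = 1

Answer: cursor 1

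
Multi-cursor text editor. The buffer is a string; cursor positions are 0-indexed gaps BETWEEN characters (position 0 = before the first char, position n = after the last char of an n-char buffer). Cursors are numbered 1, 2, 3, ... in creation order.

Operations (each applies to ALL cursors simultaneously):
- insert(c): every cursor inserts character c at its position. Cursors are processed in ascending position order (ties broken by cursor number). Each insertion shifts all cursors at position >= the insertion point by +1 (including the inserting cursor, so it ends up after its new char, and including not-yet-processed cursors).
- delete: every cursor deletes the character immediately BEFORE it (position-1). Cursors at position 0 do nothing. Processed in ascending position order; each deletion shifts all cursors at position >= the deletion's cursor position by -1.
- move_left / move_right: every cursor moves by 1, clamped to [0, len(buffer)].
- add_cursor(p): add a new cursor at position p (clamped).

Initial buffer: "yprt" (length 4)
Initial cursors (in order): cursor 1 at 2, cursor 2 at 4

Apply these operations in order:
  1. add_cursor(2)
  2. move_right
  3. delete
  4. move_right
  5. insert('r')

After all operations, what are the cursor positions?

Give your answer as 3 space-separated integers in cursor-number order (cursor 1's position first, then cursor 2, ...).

Answer: 4 4 4

Derivation:
After op 1 (add_cursor(2)): buffer="yprt" (len 4), cursors c1@2 c3@2 c2@4, authorship ....
After op 2 (move_right): buffer="yprt" (len 4), cursors c1@3 c3@3 c2@4, authorship ....
After op 3 (delete): buffer="y" (len 1), cursors c1@1 c2@1 c3@1, authorship .
After op 4 (move_right): buffer="y" (len 1), cursors c1@1 c2@1 c3@1, authorship .
After op 5 (insert('r')): buffer="yrrr" (len 4), cursors c1@4 c2@4 c3@4, authorship .123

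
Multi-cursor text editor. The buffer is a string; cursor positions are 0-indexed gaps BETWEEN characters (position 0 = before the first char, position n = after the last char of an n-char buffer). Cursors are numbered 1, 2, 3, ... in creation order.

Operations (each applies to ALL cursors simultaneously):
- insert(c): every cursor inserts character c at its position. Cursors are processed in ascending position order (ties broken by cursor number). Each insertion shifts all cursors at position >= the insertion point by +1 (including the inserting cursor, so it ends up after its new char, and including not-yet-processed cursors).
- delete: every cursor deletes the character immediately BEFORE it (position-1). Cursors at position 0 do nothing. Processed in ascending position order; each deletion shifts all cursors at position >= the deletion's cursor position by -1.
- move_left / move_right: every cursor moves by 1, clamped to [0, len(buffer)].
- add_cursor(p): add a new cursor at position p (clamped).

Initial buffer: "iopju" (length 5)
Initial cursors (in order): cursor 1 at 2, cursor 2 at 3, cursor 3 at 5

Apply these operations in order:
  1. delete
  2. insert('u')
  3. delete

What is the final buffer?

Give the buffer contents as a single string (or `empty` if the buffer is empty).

Answer: ij

Derivation:
After op 1 (delete): buffer="ij" (len 2), cursors c1@1 c2@1 c3@2, authorship ..
After op 2 (insert('u')): buffer="iuuju" (len 5), cursors c1@3 c2@3 c3@5, authorship .12.3
After op 3 (delete): buffer="ij" (len 2), cursors c1@1 c2@1 c3@2, authorship ..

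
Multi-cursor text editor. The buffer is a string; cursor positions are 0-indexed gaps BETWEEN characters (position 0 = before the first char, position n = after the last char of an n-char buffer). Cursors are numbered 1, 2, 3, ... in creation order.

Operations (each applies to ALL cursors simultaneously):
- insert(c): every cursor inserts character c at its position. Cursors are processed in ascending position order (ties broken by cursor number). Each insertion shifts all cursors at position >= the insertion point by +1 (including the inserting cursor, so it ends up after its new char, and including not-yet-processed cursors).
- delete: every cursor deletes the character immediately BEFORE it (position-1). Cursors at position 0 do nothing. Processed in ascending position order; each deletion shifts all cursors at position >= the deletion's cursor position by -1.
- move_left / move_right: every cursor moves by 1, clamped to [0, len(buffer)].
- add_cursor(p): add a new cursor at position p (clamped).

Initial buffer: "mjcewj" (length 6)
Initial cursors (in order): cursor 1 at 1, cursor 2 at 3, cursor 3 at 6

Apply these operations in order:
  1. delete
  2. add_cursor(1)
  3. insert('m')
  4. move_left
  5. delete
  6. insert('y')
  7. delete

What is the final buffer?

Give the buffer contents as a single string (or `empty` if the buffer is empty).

Answer: mmem

Derivation:
After op 1 (delete): buffer="jew" (len 3), cursors c1@0 c2@1 c3@3, authorship ...
After op 2 (add_cursor(1)): buffer="jew" (len 3), cursors c1@0 c2@1 c4@1 c3@3, authorship ...
After op 3 (insert('m')): buffer="mjmmewm" (len 7), cursors c1@1 c2@4 c4@4 c3@7, authorship 1.24..3
After op 4 (move_left): buffer="mjmmewm" (len 7), cursors c1@0 c2@3 c4@3 c3@6, authorship 1.24..3
After op 5 (delete): buffer="mmem" (len 4), cursors c1@0 c2@1 c4@1 c3@3, authorship 14.3
After op 6 (insert('y')): buffer="ymyymeym" (len 8), cursors c1@1 c2@4 c4@4 c3@7, authorship 11244.33
After op 7 (delete): buffer="mmem" (len 4), cursors c1@0 c2@1 c4@1 c3@3, authorship 14.3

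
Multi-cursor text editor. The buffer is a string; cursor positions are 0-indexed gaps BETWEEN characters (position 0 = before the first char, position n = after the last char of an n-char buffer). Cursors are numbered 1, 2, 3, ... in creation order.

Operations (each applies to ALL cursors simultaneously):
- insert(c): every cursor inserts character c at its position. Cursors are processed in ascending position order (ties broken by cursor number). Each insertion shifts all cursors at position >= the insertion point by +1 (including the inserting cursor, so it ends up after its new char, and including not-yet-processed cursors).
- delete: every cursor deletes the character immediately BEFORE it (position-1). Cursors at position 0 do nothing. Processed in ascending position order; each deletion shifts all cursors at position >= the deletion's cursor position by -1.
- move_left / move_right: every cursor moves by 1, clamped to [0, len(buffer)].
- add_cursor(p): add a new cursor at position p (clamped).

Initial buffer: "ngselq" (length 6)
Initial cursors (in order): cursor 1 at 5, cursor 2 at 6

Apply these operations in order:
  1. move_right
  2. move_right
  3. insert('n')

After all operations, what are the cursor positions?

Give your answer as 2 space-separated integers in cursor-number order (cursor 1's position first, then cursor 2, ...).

Answer: 8 8

Derivation:
After op 1 (move_right): buffer="ngselq" (len 6), cursors c1@6 c2@6, authorship ......
After op 2 (move_right): buffer="ngselq" (len 6), cursors c1@6 c2@6, authorship ......
After op 3 (insert('n')): buffer="ngselqnn" (len 8), cursors c1@8 c2@8, authorship ......12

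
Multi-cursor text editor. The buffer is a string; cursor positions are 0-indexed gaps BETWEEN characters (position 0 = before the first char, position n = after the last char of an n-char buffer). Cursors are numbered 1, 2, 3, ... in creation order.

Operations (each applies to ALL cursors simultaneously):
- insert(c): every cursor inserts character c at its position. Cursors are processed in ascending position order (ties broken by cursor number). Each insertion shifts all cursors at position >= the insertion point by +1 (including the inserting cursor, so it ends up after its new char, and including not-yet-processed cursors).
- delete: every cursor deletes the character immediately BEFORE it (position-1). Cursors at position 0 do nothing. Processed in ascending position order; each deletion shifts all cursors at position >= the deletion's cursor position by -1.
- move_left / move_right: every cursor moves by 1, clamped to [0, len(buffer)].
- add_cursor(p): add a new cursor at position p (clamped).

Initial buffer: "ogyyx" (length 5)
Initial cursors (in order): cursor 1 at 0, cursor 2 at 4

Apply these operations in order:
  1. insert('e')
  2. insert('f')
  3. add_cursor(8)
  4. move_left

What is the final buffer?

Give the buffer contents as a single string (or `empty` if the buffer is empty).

After op 1 (insert('e')): buffer="eogyyex" (len 7), cursors c1@1 c2@6, authorship 1....2.
After op 2 (insert('f')): buffer="efogyyefx" (len 9), cursors c1@2 c2@8, authorship 11....22.
After op 3 (add_cursor(8)): buffer="efogyyefx" (len 9), cursors c1@2 c2@8 c3@8, authorship 11....22.
After op 4 (move_left): buffer="efogyyefx" (len 9), cursors c1@1 c2@7 c3@7, authorship 11....22.

Answer: efogyyefx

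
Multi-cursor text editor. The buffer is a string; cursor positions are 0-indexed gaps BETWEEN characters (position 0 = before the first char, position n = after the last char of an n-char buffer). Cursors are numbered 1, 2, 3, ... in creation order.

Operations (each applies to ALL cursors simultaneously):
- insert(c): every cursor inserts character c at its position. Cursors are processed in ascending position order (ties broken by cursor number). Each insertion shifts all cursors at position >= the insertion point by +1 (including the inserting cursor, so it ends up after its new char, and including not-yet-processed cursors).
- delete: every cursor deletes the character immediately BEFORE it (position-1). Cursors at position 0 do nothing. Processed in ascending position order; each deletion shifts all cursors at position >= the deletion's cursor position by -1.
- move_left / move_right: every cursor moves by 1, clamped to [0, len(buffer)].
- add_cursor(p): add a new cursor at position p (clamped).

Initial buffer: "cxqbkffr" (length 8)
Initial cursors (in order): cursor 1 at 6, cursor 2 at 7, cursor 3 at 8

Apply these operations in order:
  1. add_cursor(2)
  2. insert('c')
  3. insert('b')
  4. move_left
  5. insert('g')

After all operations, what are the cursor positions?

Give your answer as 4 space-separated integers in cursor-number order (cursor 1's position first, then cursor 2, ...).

Answer: 11 15 19 4

Derivation:
After op 1 (add_cursor(2)): buffer="cxqbkffr" (len 8), cursors c4@2 c1@6 c2@7 c3@8, authorship ........
After op 2 (insert('c')): buffer="cxcqbkfcfcrc" (len 12), cursors c4@3 c1@8 c2@10 c3@12, authorship ..4....1.2.3
After op 3 (insert('b')): buffer="cxcbqbkfcbfcbrcb" (len 16), cursors c4@4 c1@10 c2@13 c3@16, authorship ..44....11.22.33
After op 4 (move_left): buffer="cxcbqbkfcbfcbrcb" (len 16), cursors c4@3 c1@9 c2@12 c3@15, authorship ..44....11.22.33
After op 5 (insert('g')): buffer="cxcgbqbkfcgbfcgbrcgb" (len 20), cursors c4@4 c1@11 c2@15 c3@19, authorship ..444....111.222.333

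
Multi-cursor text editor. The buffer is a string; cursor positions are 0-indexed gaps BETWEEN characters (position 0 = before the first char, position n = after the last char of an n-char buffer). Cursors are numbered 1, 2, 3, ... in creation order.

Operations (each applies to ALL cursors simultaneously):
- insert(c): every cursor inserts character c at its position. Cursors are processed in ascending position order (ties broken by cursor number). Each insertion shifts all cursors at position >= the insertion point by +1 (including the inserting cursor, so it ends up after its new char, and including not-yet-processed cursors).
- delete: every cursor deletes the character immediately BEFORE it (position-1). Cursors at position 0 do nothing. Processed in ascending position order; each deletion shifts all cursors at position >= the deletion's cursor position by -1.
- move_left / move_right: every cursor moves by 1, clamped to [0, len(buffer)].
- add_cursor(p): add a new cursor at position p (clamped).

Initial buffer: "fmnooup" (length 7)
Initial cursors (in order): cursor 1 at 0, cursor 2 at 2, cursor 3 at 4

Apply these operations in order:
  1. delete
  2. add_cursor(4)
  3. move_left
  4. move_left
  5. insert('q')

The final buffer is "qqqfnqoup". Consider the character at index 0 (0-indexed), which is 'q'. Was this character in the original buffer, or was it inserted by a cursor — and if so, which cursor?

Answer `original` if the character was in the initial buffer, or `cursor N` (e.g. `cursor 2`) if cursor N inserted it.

Answer: cursor 1

Derivation:
After op 1 (delete): buffer="fnoup" (len 5), cursors c1@0 c2@1 c3@2, authorship .....
After op 2 (add_cursor(4)): buffer="fnoup" (len 5), cursors c1@0 c2@1 c3@2 c4@4, authorship .....
After op 3 (move_left): buffer="fnoup" (len 5), cursors c1@0 c2@0 c3@1 c4@3, authorship .....
After op 4 (move_left): buffer="fnoup" (len 5), cursors c1@0 c2@0 c3@0 c4@2, authorship .....
After op 5 (insert('q')): buffer="qqqfnqoup" (len 9), cursors c1@3 c2@3 c3@3 c4@6, authorship 123..4...
Authorship (.=original, N=cursor N): 1 2 3 . . 4 . . .
Index 0: author = 1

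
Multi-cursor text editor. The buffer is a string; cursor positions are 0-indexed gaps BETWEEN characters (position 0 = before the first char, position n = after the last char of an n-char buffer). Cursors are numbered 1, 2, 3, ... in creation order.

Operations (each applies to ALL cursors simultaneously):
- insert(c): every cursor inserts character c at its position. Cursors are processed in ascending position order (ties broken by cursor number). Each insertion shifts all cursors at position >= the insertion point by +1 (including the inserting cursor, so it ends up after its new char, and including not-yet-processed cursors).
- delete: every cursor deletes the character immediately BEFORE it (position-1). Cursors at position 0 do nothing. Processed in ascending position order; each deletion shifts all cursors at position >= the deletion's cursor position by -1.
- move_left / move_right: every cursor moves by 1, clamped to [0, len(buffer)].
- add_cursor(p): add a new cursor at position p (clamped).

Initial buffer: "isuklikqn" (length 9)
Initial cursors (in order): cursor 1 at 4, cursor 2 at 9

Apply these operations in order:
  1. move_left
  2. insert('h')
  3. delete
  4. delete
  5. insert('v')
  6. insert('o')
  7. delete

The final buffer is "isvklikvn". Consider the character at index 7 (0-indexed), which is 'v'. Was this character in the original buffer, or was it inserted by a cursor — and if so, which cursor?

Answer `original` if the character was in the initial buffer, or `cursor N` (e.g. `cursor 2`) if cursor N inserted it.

After op 1 (move_left): buffer="isuklikqn" (len 9), cursors c1@3 c2@8, authorship .........
After op 2 (insert('h')): buffer="isuhklikqhn" (len 11), cursors c1@4 c2@10, authorship ...1.....2.
After op 3 (delete): buffer="isuklikqn" (len 9), cursors c1@3 c2@8, authorship .........
After op 4 (delete): buffer="isklikn" (len 7), cursors c1@2 c2@6, authorship .......
After op 5 (insert('v')): buffer="isvklikvn" (len 9), cursors c1@3 c2@8, authorship ..1....2.
After op 6 (insert('o')): buffer="isvoklikvon" (len 11), cursors c1@4 c2@10, authorship ..11....22.
After op 7 (delete): buffer="isvklikvn" (len 9), cursors c1@3 c2@8, authorship ..1....2.
Authorship (.=original, N=cursor N): . . 1 . . . . 2 .
Index 7: author = 2

Answer: cursor 2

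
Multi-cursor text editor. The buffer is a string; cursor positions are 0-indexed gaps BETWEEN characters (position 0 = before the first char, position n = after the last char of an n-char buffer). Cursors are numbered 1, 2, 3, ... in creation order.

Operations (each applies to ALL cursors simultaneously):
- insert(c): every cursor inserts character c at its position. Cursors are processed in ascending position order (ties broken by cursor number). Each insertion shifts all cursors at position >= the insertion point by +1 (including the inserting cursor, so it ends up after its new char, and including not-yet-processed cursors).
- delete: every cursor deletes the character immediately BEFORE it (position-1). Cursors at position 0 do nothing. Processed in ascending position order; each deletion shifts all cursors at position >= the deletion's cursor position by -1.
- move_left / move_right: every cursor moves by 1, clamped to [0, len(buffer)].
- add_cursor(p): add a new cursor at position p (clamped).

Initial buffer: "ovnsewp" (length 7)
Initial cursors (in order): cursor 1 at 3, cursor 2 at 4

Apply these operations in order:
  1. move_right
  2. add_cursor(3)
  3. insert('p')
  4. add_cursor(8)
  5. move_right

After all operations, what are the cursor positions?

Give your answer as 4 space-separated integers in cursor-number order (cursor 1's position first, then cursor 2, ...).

Answer: 7 9 5 9

Derivation:
After op 1 (move_right): buffer="ovnsewp" (len 7), cursors c1@4 c2@5, authorship .......
After op 2 (add_cursor(3)): buffer="ovnsewp" (len 7), cursors c3@3 c1@4 c2@5, authorship .......
After op 3 (insert('p')): buffer="ovnpspepwp" (len 10), cursors c3@4 c1@6 c2@8, authorship ...3.1.2..
After op 4 (add_cursor(8)): buffer="ovnpspepwp" (len 10), cursors c3@4 c1@6 c2@8 c4@8, authorship ...3.1.2..
After op 5 (move_right): buffer="ovnpspepwp" (len 10), cursors c3@5 c1@7 c2@9 c4@9, authorship ...3.1.2..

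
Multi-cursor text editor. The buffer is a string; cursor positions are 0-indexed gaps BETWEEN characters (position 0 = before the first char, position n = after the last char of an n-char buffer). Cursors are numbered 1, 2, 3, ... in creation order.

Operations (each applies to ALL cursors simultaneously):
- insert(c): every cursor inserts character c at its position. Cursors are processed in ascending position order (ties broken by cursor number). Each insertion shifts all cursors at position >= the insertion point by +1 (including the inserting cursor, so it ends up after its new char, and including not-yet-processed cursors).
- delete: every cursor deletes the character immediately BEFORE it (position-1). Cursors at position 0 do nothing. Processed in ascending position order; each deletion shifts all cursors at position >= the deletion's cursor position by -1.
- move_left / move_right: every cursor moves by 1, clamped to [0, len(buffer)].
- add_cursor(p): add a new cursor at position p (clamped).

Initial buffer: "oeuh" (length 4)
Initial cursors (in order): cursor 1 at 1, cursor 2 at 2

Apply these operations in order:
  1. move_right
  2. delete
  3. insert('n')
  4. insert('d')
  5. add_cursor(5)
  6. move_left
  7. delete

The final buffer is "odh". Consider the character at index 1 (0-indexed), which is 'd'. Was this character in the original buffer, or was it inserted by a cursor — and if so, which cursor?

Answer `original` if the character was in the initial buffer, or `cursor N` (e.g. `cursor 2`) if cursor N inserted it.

Answer: cursor 2

Derivation:
After op 1 (move_right): buffer="oeuh" (len 4), cursors c1@2 c2@3, authorship ....
After op 2 (delete): buffer="oh" (len 2), cursors c1@1 c2@1, authorship ..
After op 3 (insert('n')): buffer="onnh" (len 4), cursors c1@3 c2@3, authorship .12.
After op 4 (insert('d')): buffer="onnddh" (len 6), cursors c1@5 c2@5, authorship .1212.
After op 5 (add_cursor(5)): buffer="onnddh" (len 6), cursors c1@5 c2@5 c3@5, authorship .1212.
After op 6 (move_left): buffer="onnddh" (len 6), cursors c1@4 c2@4 c3@4, authorship .1212.
After op 7 (delete): buffer="odh" (len 3), cursors c1@1 c2@1 c3@1, authorship .2.
Authorship (.=original, N=cursor N): . 2 .
Index 1: author = 2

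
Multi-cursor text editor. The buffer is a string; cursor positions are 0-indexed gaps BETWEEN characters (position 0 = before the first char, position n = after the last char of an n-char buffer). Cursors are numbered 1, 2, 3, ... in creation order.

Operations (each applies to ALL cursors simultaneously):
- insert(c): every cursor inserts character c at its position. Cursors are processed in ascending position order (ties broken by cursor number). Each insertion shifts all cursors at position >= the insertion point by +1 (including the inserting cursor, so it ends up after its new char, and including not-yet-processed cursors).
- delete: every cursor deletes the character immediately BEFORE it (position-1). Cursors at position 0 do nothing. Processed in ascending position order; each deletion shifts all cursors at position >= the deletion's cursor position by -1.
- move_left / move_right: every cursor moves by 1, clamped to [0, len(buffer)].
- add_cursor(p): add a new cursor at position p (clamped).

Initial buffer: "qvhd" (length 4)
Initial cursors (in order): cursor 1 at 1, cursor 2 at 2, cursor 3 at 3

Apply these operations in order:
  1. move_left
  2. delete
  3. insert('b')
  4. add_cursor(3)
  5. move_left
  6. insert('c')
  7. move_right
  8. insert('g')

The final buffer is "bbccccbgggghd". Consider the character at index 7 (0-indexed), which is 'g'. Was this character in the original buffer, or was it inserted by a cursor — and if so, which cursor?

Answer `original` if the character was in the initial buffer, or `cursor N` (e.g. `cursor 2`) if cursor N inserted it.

Answer: cursor 1

Derivation:
After op 1 (move_left): buffer="qvhd" (len 4), cursors c1@0 c2@1 c3@2, authorship ....
After op 2 (delete): buffer="hd" (len 2), cursors c1@0 c2@0 c3@0, authorship ..
After op 3 (insert('b')): buffer="bbbhd" (len 5), cursors c1@3 c2@3 c3@3, authorship 123..
After op 4 (add_cursor(3)): buffer="bbbhd" (len 5), cursors c1@3 c2@3 c3@3 c4@3, authorship 123..
After op 5 (move_left): buffer="bbbhd" (len 5), cursors c1@2 c2@2 c3@2 c4@2, authorship 123..
After op 6 (insert('c')): buffer="bbccccbhd" (len 9), cursors c1@6 c2@6 c3@6 c4@6, authorship 1212343..
After op 7 (move_right): buffer="bbccccbhd" (len 9), cursors c1@7 c2@7 c3@7 c4@7, authorship 1212343..
After op 8 (insert('g')): buffer="bbccccbgggghd" (len 13), cursors c1@11 c2@11 c3@11 c4@11, authorship 12123431234..
Authorship (.=original, N=cursor N): 1 2 1 2 3 4 3 1 2 3 4 . .
Index 7: author = 1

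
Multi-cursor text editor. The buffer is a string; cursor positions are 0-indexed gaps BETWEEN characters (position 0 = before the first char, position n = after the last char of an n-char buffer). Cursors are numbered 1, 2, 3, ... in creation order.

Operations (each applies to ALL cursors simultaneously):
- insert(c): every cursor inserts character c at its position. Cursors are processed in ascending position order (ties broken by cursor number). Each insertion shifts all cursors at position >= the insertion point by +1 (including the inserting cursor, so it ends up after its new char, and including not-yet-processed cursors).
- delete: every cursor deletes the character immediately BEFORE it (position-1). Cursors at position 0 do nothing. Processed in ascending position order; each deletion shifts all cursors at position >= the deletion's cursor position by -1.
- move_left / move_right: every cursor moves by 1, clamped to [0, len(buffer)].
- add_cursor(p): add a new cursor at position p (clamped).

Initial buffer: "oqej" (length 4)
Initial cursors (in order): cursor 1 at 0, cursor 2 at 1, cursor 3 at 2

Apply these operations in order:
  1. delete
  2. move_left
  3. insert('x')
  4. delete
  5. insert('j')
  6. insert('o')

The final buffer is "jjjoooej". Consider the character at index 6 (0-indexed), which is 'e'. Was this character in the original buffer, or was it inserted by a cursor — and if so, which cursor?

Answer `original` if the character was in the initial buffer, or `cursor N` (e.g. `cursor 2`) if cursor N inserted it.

Answer: original

Derivation:
After op 1 (delete): buffer="ej" (len 2), cursors c1@0 c2@0 c3@0, authorship ..
After op 2 (move_left): buffer="ej" (len 2), cursors c1@0 c2@0 c3@0, authorship ..
After op 3 (insert('x')): buffer="xxxej" (len 5), cursors c1@3 c2@3 c3@3, authorship 123..
After op 4 (delete): buffer="ej" (len 2), cursors c1@0 c2@0 c3@0, authorship ..
After op 5 (insert('j')): buffer="jjjej" (len 5), cursors c1@3 c2@3 c3@3, authorship 123..
After op 6 (insert('o')): buffer="jjjoooej" (len 8), cursors c1@6 c2@6 c3@6, authorship 123123..
Authorship (.=original, N=cursor N): 1 2 3 1 2 3 . .
Index 6: author = original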